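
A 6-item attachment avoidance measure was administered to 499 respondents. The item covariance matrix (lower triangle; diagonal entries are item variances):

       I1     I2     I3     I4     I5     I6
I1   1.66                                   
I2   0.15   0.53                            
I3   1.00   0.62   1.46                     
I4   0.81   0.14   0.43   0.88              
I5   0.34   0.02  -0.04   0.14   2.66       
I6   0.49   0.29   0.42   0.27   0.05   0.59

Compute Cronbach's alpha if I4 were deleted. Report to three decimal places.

α = 0.615

Remaining items: I1, I2, I3, I5, I6 (k = 5).
Σσ²ᵢ = 1.66 + 0.53 + 1.46 + 2.66 + 0.59 = 6.90
σ²_T = 6.90 + 2 × 3.34 = 13.58
α (item deleted) = (5/4)·(1 − 6.90/13.58) = 0.615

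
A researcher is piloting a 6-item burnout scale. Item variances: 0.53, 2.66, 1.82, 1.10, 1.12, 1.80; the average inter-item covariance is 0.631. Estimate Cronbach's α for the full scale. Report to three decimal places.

ΣVar(i) = 0.53 + 2.66 + 1.82 + 1.10 + 1.12 + 1.80 = 9.03
Sum of the 15 distinct covariances = 15 × 0.631 = 9.465
σ²_T = ΣVar(i) + 2·Σcov = 9.03 + 2 × 9.465 = 27.960
α = (6/5)·(1 − 9.03/27.960) = 0.812

α = 0.812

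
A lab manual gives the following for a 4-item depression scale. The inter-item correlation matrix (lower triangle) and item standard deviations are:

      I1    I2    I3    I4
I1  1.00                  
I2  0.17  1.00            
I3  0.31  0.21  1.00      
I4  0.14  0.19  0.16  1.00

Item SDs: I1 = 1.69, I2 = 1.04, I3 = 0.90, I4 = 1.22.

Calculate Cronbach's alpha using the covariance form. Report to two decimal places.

Σσ²ᵢ = 1.69² + 1.04² + 0.90² + 1.22² = 6.2361
Covariances σ_ij = r_ij · s_i · s_j:
  σ(I1,I2) = 0.17 × 1.69 × 1.04 = 0.2988
  σ(I1,I3) = 0.31 × 1.69 × 0.90 = 0.4715
  σ(I1,I4) = 0.14 × 1.69 × 1.22 = 0.2887
  σ(I2,I3) = 0.21 × 1.04 × 0.90 = 0.1966
  σ(I2,I4) = 0.19 × 1.04 × 1.22 = 0.2411
  σ(I3,I4) = 0.16 × 0.90 × 1.22 = 0.1757
σ²_T = Σσ²ᵢ + 2·Σσ_ij = 6.2361 + 2 × 1.6724 = 9.5809
α = (4/3)·(1 − 6.2361/9.5809) = 0.47

Cronbach's alpha = 0.47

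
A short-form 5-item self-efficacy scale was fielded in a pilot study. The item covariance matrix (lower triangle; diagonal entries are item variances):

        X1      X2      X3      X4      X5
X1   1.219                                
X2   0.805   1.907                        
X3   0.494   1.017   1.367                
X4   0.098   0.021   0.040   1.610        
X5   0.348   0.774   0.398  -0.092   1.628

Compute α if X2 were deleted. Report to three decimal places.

Remaining items: X1, X3, X4, X5 (k = 4).
Σσ²ᵢ = 1.219 + 1.367 + 1.610 + 1.628 = 5.824
σ²_total = 5.824 + 2 × 1.286 = 8.396
α (item deleted) = (4/3)·(1 − 5.824/8.396) = 0.408

α = 0.408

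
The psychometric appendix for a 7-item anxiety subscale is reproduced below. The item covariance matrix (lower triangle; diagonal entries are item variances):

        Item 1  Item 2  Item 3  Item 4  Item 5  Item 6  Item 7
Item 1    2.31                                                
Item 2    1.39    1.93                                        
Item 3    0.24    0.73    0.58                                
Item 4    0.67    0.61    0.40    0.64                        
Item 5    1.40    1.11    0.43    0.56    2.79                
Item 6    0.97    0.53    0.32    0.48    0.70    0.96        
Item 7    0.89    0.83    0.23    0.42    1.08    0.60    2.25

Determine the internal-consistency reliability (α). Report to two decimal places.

α = 0.84

sum of item variances = 2.31 + 1.93 + 0.58 + 0.64 + 2.79 + 0.96 + 2.25 = 11.46
Σ_{i<j} σ_ij = 14.59
σ²_T = 11.46 + 2 × 14.59 = 40.64
α = (k/(k−1))·(1 − sum of item variances/σ²_T) = (7/6)·(1 − 11.46/40.64) = 0.84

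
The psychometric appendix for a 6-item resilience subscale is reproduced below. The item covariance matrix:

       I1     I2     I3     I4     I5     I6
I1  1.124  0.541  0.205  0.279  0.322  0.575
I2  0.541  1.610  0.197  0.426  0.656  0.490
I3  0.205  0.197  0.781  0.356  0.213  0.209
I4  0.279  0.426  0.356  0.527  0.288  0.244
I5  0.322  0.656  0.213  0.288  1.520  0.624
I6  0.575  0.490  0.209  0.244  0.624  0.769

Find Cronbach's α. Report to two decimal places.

α = 0.77

sum of item variances = 1.124 + 1.610 + 0.781 + 0.527 + 1.520 + 0.769 = 6.331
Sum of the distinct covariances = 5.625
total variance = 6.331 + 2 × 5.625 = 17.581
α = (k/(k−1))·(1 − sum of item variances/total variance) = (6/5)·(1 − 6.331/17.581) = 0.77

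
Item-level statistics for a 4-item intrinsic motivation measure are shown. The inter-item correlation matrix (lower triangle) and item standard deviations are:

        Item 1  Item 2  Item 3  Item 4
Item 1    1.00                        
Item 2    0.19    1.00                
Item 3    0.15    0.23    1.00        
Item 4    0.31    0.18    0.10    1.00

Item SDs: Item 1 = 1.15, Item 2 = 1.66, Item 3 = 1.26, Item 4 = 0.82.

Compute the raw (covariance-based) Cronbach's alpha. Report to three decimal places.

Cronbach's alpha = 0.466

Σσ²ᵢ = 1.15² + 1.66² + 1.26² + 0.82² = 6.3381
Covariances σ_ij = r_ij · s_i · s_j:
  σ(Item 1,Item 2) = 0.19 × 1.15 × 1.66 = 0.3627
  σ(Item 1,Item 3) = 0.15 × 1.15 × 1.26 = 0.2173
  σ(Item 1,Item 4) = 0.31 × 1.15 × 0.82 = 0.2923
  σ(Item 2,Item 3) = 0.23 × 1.66 × 1.26 = 0.4811
  σ(Item 2,Item 4) = 0.18 × 1.66 × 0.82 = 0.2450
  σ(Item 3,Item 4) = 0.10 × 1.26 × 0.82 = 0.1033
σ²_T = Σσ²ᵢ + 2·Σσ_ij = 6.3381 + 2 × 1.7017 = 9.7415
α = (4/3)·(1 − 6.3381/9.7415) = 0.466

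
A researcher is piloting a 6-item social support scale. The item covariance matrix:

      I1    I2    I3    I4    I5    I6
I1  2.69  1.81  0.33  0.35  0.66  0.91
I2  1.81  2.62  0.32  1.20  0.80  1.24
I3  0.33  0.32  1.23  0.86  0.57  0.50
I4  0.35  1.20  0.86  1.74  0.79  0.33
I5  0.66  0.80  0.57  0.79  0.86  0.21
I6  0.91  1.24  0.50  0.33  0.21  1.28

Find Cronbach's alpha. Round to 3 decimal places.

sum of item variances = 2.69 + 2.62 + 1.23 + 1.74 + 0.86 + 1.28 = 10.42
Sum of the distinct covariances = 10.88
total variance = 10.42 + 2 × 10.88 = 32.18
α = (k/(k−1))·(1 − sum of item variances/total variance) = (6/5)·(1 − 10.42/32.18) = 0.811

Cronbach's alpha = 0.811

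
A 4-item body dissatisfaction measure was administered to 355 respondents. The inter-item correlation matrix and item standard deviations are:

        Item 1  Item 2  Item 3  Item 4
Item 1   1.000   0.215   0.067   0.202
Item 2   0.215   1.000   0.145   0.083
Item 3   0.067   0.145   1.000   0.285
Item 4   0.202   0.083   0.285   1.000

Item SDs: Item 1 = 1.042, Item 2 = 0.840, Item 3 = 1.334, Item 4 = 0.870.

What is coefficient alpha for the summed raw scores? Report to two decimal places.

Σσ²ᵢ = 1.042² + 0.840² + 1.334² + 0.870² = 4.3278
Covariances σ_ij = r_ij · s_i · s_j:
  σ(Item 1,Item 2) = 0.215 × 1.042 × 0.840 = 0.1882
  σ(Item 1,Item 3) = 0.067 × 1.042 × 1.334 = 0.0931
  σ(Item 1,Item 4) = 0.202 × 1.042 × 0.870 = 0.1831
  σ(Item 2,Item 3) = 0.145 × 0.840 × 1.334 = 0.1625
  σ(Item 2,Item 4) = 0.083 × 0.840 × 0.870 = 0.0607
  σ(Item 3,Item 4) = 0.285 × 1.334 × 0.870 = 0.3308
σ²_T = Σσ²ᵢ + 2·Σσ_ij = 4.3278 + 2 × 1.0184 = 6.3646
α = (4/3)·(1 − 4.3278/6.3646) = 0.43

coefficient alpha = 0.43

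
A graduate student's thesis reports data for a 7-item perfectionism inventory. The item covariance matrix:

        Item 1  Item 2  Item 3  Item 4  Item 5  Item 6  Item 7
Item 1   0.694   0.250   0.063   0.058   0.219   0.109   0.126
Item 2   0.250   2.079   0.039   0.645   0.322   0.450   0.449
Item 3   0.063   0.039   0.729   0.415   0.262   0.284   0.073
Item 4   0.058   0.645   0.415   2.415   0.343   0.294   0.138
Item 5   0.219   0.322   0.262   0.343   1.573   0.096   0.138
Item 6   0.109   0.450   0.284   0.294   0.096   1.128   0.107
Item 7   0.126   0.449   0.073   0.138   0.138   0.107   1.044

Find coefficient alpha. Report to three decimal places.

coefficient alpha = 0.586

sum of item variances = 0.694 + 2.079 + 0.729 + 2.415 + 1.573 + 1.128 + 1.044 = 9.662
Sum of off-diagonal covariances = 4.880
σ²_total = 9.662 + 2 × 4.880 = 19.422
α = (k/(k−1))·(1 − sum of item variances/σ²_total) = (7/6)·(1 − 9.662/19.422) = 0.586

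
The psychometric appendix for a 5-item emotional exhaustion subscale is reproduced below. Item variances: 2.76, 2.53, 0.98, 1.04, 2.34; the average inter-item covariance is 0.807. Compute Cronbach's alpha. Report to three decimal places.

Cronbach's alpha = 0.782

ΣVar(i) = 2.76 + 2.53 + 0.98 + 1.04 + 2.34 = 9.65
Sum of the 10 distinct covariances = 10 × 0.807 = 8.070
σ²_T = ΣVar(i) + 2·Σcov = 9.65 + 2 × 8.070 = 25.790
α = (5/4)·(1 − 9.65/25.790) = 0.782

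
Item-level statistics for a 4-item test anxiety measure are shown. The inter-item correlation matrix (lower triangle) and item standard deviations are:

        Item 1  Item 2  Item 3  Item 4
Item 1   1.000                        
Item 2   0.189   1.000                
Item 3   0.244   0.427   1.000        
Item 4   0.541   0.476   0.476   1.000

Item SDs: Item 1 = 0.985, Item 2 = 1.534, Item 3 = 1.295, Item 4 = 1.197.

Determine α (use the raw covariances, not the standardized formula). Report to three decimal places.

α = 0.713

Σσ²ᵢ = 0.985² + 1.534² + 1.295² + 1.197² = 6.4332
Covariances σ_ij = r_ij · s_i · s_j:
  σ(Item 1,Item 2) = 0.189 × 0.985 × 1.534 = 0.2856
  σ(Item 1,Item 3) = 0.244 × 0.985 × 1.295 = 0.3112
  σ(Item 1,Item 4) = 0.541 × 0.985 × 1.197 = 0.6379
  σ(Item 2,Item 3) = 0.427 × 1.534 × 1.295 = 0.8482
  σ(Item 2,Item 4) = 0.476 × 1.534 × 1.197 = 0.8740
  σ(Item 3,Item 4) = 0.476 × 1.295 × 1.197 = 0.7379
σ²_T = Σσ²ᵢ + 2·Σσ_ij = 6.4332 + 2 × 3.6948 = 13.8228
α = (4/3)·(1 − 6.4332/13.8228) = 0.713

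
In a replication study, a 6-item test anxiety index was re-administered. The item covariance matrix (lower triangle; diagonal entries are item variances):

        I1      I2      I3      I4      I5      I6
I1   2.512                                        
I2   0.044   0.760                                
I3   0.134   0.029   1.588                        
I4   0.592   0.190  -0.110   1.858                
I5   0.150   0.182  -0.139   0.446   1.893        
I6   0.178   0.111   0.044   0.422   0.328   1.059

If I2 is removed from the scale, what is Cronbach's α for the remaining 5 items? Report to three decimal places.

Remaining items: I1, I3, I4, I5, I6 (k = 5).
Σσ²ᵢ = 2.512 + 1.588 + 1.858 + 1.893 + 1.059 = 8.910
σ²_total = 8.910 + 2 × 2.045 = 13.000
α (item deleted) = (5/4)·(1 − 8.910/13.000) = 0.393

Cronbach's α = 0.393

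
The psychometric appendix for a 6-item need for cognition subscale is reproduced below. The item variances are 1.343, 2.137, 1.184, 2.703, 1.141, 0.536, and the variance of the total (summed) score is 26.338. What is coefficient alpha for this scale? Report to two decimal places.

Σσ²ᵢ = 1.343 + 2.137 + 1.184 + 2.703 + 1.141 + 0.536 = 9.044
α = (k/(k−1))·(1 − Σσ²ᵢ/total variance) = (6/5)·(1 − 9.044/26.338) = 0.79

coefficient alpha = 0.79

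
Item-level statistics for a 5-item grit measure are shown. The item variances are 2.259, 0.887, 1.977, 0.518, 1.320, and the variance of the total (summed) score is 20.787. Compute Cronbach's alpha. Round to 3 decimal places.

Cronbach's alpha = 0.831

sum of item variances = 2.259 + 0.887 + 1.977 + 0.518 + 1.320 = 6.961
α = (k/(k−1))·(1 − sum of item variances/total variance) = (5/4)·(1 − 6.961/20.787) = 0.831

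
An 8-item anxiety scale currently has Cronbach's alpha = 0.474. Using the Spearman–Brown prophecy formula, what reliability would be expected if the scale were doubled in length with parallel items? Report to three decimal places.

Length factor m = 2
α' = m·α / (1 + (m−1)·α)
   = 2 × 0.474 / (1 + (2 − 1) × 0.474)
   = 0.9480 / 1.4740 = 0.643

predicted reliability = 0.643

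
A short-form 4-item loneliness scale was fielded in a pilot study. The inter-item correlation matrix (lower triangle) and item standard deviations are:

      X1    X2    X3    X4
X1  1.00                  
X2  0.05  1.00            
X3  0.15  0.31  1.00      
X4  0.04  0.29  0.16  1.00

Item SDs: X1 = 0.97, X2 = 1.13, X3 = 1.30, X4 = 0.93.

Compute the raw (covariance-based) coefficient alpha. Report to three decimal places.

Σσ²ᵢ = 0.97² + 1.13² + 1.30² + 0.93² = 4.7727
Covariances σ_ij = r_ij · s_i · s_j:
  σ(X1,X2) = 0.05 × 0.97 × 1.13 = 0.0548
  σ(X1,X3) = 0.15 × 0.97 × 1.30 = 0.1891
  σ(X1,X4) = 0.04 × 0.97 × 0.93 = 0.0361
  σ(X2,X3) = 0.31 × 1.13 × 1.30 = 0.4554
  σ(X2,X4) = 0.29 × 1.13 × 0.93 = 0.3048
  σ(X3,X4) = 0.16 × 1.30 × 0.93 = 0.1934
σ²_T = Σσ²ᵢ + 2·Σσ_ij = 4.7727 + 2 × 1.2336 = 7.2399
α = (4/3)·(1 − 4.7727/7.2399) = 0.454

α = 0.454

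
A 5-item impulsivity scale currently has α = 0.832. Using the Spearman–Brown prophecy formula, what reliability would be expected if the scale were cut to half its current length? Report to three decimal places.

Length factor m = 1/2
α' = m·α / (1 − (1−m)·α)
   = 1/2 × 0.832 / (1 − (1 − 1/2) × 0.832)
   = 0.4160 / 0.5840 = 0.712

predicted reliability = 0.712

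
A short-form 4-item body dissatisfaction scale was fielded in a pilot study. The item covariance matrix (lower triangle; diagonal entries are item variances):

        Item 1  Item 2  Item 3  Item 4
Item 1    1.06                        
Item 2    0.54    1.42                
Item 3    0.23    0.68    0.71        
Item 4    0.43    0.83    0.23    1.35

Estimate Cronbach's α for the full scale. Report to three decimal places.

Σσᵢ² = 1.06 + 1.42 + 0.71 + 1.35 = 4.54
Σ_{i<j} σ_ij = 2.94
Var(T) = 4.54 + 2 × 2.94 = 10.42
α = (k/(k−1))·(1 − Σσᵢ²/Var(T)) = (4/3)·(1 − 4.54/10.42) = 0.752

Cronbach's α = 0.752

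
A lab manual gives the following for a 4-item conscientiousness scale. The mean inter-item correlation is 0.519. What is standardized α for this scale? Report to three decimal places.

standardized α = 0.812

Standardized α = k·r̄ / (1 + (k−1)·r̄) = 4 × 0.519 / (1 + 3 × 0.519)
  = 2.0760 / 2.5570 = 0.812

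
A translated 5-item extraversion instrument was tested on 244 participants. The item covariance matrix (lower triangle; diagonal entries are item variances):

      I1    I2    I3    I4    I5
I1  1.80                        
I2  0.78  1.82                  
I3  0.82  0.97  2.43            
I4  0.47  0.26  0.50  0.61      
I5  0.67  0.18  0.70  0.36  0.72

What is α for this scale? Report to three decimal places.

α = 0.759

ΣVar(i) = 1.80 + 1.82 + 2.43 + 0.61 + 0.72 = 7.38
Σ_{i<j} σ_ij = 5.71
Var(T) = 7.38 + 2 × 5.71 = 18.80
α = (k/(k−1))·(1 − ΣVar(i)/Var(T)) = (5/4)·(1 − 7.38/18.80) = 0.759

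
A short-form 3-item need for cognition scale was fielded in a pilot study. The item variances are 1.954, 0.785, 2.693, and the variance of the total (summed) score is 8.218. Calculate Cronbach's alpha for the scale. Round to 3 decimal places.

Σσ²ᵢ = 1.954 + 0.785 + 2.693 = 5.432
α = (k/(k−1))·(1 − Σσ²ᵢ/σ²_T) = (3/2)·(1 − 5.432/8.218) = 0.509

Cronbach's alpha = 0.509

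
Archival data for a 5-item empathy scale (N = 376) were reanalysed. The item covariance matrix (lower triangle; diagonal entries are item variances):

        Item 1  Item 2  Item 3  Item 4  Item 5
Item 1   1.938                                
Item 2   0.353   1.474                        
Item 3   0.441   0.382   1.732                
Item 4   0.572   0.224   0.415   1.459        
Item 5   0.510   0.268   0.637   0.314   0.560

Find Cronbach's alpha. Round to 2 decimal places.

sum of item variances = 1.938 + 1.474 + 1.732 + 1.459 + 0.560 = 7.163
Sum of off-diagonal covariances = 4.116
total variance = 7.163 + 2 × 4.116 = 15.395
α = (k/(k−1))·(1 − sum of item variances/total variance) = (5/4)·(1 − 7.163/15.395) = 0.67

α = 0.67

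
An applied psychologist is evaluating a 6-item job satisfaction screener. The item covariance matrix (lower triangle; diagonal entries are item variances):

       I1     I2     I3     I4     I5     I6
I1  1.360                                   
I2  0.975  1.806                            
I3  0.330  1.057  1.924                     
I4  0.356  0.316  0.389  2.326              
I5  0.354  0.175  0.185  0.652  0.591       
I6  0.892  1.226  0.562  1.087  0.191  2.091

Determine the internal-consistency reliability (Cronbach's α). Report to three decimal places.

α = 0.761

Σσ²ᵢ = 1.360 + 1.806 + 1.924 + 2.326 + 0.591 + 2.091 = 10.098
Σ_{i<j} σ_ij = 8.747
Var(T) = 10.098 + 2 × 8.747 = 27.592
α = (k/(k−1))·(1 − Σσ²ᵢ/Var(T)) = (6/5)·(1 − 10.098/27.592) = 0.761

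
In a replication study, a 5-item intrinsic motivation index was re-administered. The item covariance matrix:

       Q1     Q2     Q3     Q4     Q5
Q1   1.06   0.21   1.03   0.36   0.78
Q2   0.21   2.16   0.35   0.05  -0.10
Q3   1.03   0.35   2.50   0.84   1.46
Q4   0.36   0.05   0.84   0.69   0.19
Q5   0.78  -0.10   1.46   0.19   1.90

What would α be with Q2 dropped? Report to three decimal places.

α = 0.803

Remaining items: Q1, Q3, Q4, Q5 (k = 4).
Σσ²ᵢ = 1.06 + 2.50 + 0.69 + 1.90 = 6.15
Var(T) = 6.15 + 2 × 4.66 = 15.47
α (item deleted) = (4/3)·(1 − 6.15/15.47) = 0.803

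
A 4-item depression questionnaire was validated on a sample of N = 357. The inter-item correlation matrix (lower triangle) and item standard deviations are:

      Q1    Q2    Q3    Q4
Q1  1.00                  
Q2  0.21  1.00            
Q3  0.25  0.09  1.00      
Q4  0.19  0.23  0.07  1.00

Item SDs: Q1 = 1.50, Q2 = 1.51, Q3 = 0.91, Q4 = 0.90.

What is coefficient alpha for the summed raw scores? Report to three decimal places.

coefficient alpha = 0.449

Σσ²ᵢ = 1.50² + 1.51² + 0.91² + 0.90² = 6.1682
Covariances σ_ij = r_ij · s_i · s_j:
  σ(Q1,Q2) = 0.21 × 1.50 × 1.51 = 0.4757
  σ(Q1,Q3) = 0.25 × 1.50 × 0.91 = 0.3412
  σ(Q1,Q4) = 0.19 × 1.50 × 0.90 = 0.2565
  σ(Q2,Q3) = 0.09 × 1.51 × 0.91 = 0.1237
  σ(Q2,Q4) = 0.23 × 1.51 × 0.90 = 0.3126
  σ(Q3,Q4) = 0.07 × 0.91 × 0.90 = 0.0573
σ²_T = Σσ²ᵢ + 2·Σσ_ij = 6.1682 + 2 × 1.5670 = 9.3022
α = (4/3)·(1 − 6.1682/9.3022) = 0.449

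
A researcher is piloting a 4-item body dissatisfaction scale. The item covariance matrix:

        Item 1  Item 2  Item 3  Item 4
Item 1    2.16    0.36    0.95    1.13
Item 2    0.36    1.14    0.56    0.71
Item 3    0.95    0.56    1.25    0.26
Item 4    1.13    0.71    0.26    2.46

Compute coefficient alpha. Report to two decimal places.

ΣVar(i) = 2.16 + 1.14 + 1.25 + 2.46 = 7.01
Sum of off-diagonal covariances = 3.97
total variance = 7.01 + 2 × 3.97 = 14.95
α = (k/(k−1))·(1 − ΣVar(i)/total variance) = (4/3)·(1 − 7.01/14.95) = 0.71

α = 0.71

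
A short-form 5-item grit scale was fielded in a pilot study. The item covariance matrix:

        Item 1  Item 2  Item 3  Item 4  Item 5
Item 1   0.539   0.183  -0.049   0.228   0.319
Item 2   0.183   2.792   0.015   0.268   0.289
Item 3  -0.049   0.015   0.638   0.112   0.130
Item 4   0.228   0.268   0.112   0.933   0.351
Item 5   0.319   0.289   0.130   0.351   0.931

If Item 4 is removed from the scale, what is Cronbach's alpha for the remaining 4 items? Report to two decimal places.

α = 0.35

Remaining items: Item 1, Item 2, Item 3, Item 5 (k = 4).
sum of item variances = 0.539 + 2.792 + 0.638 + 0.931 = 4.900
σ²_total = 4.900 + 2 × 0.887 = 6.674
α (item deleted) = (4/3)·(1 − 4.900/6.674) = 0.35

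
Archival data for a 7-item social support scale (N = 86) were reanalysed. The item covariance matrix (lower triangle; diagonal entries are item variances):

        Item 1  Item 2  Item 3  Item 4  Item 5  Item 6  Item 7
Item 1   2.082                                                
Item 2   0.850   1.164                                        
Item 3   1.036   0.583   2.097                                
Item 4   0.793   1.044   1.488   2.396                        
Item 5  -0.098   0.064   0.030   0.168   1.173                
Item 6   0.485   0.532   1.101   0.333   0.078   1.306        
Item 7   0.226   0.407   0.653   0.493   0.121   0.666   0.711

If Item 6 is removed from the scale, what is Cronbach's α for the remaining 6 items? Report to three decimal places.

Remaining items: Item 1, Item 2, Item 3, Item 4, Item 5, Item 7 (k = 6).
sum of item variances = 2.082 + 1.164 + 2.097 + 2.396 + 1.173 + 0.711 = 9.623
total variance = 9.623 + 2 × 7.858 = 25.339
α (item deleted) = (6/5)·(1 − 9.623/25.339) = 0.744

α = 0.744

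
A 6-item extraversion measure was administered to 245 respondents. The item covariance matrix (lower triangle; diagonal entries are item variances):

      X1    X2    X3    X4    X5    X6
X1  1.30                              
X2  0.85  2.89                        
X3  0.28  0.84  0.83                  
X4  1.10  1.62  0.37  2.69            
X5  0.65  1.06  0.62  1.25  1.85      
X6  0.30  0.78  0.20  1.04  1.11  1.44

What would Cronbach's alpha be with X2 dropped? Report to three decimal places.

Remaining items: X1, X3, X4, X5, X6 (k = 5).
Σσᵢ² = 1.30 + 0.83 + 2.69 + 1.85 + 1.44 = 8.11
total variance = 8.11 + 2 × 6.92 = 21.95
α (item deleted) = (5/4)·(1 − 8.11/21.95) = 0.788

α = 0.788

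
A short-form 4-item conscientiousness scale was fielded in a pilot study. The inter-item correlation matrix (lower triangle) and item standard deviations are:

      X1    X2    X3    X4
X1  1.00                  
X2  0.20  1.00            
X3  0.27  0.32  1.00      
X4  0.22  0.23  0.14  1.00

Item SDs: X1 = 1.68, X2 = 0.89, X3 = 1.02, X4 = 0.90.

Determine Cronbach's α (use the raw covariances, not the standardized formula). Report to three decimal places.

Cronbach's α = 0.511

Σσ²ᵢ = 1.68² + 0.89² + 1.02² + 0.90² = 5.4649
Covariances σ_ij = r_ij · s_i · s_j:
  σ(X1,X2) = 0.20 × 1.68 × 0.89 = 0.2990
  σ(X1,X3) = 0.27 × 1.68 × 1.02 = 0.4627
  σ(X1,X4) = 0.22 × 1.68 × 0.90 = 0.3326
  σ(X2,X3) = 0.32 × 0.89 × 1.02 = 0.2905
  σ(X2,X4) = 0.23 × 0.89 × 0.90 = 0.1842
  σ(X3,X4) = 0.14 × 1.02 × 0.90 = 0.1285
σ²_T = Σσ²ᵢ + 2·Σσ_ij = 5.4649 + 2 × 1.6975 = 8.8599
α = (4/3)·(1 − 5.4649/8.8599) = 0.511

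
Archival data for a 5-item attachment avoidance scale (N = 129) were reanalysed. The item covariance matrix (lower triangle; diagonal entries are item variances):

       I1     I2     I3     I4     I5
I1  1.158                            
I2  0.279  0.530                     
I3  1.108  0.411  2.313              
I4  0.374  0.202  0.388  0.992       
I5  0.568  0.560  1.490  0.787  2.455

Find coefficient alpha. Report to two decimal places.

coefficient alpha = 0.78

ΣVar(i) = 1.158 + 0.530 + 2.313 + 0.992 + 2.455 = 7.448
Sum of off-diagonal covariances = 6.167
σ²_T = 7.448 + 2 × 6.167 = 19.782
α = (k/(k−1))·(1 − ΣVar(i)/σ²_T) = (5/4)·(1 − 7.448/19.782) = 0.78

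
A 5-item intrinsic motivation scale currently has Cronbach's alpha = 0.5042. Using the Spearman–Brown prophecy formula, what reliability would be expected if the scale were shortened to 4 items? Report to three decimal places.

Length factor m = 4/5 = 0.8000
α' = m·α / (1 − (1−m)·α)
   = 4/5 × 0.5042 / (1 − (1 − 4/5) × 0.5042)
   = 0.4034 / 0.8992 = 0.449

predicted reliability = 0.449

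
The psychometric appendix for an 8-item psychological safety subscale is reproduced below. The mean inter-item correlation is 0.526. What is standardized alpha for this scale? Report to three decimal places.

Standardized α = k·r̄ / (1 + (k−1)·r̄) = 8 × 0.526 / (1 + 7 × 0.526)
  = 4.2080 / 4.6820 = 0.899

α = 0.899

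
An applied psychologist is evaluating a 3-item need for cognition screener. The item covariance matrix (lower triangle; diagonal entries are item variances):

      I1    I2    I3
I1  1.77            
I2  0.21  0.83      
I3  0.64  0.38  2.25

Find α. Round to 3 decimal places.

Σσ²ᵢ = 1.77 + 0.83 + 2.25 = 4.85
Sum of the distinct covariances = 1.23
σ²_T = 4.85 + 2 × 1.23 = 7.31
α = (k/(k−1))·(1 − Σσ²ᵢ/σ²_T) = (3/2)·(1 − 4.85/7.31) = 0.505

α = 0.505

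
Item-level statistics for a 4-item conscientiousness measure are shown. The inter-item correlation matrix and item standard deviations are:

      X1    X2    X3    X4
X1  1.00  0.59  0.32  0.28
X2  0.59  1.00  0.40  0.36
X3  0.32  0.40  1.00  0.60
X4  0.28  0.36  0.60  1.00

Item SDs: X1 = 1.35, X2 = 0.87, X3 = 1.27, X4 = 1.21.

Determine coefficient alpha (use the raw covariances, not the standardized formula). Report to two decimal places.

coefficient alpha = 0.73

Σσ²ᵢ = 1.35² + 0.87² + 1.27² + 1.21² = 5.6564
Covariances σ_ij = r_ij · s_i · s_j:
  σ(X1,X2) = 0.59 × 1.35 × 0.87 = 0.6930
  σ(X1,X3) = 0.32 × 1.35 × 1.27 = 0.5486
  σ(X1,X4) = 0.28 × 1.35 × 1.21 = 0.4574
  σ(X2,X3) = 0.40 × 0.87 × 1.27 = 0.4420
  σ(X2,X4) = 0.36 × 0.87 × 1.21 = 0.3790
  σ(X3,X4) = 0.60 × 1.27 × 1.21 = 0.9220
σ²_T = Σσ²ᵢ + 2·Σσ_ij = 5.6564 + 2 × 3.4420 = 12.5404
α = (4/3)·(1 − 5.6564/12.5404) = 0.73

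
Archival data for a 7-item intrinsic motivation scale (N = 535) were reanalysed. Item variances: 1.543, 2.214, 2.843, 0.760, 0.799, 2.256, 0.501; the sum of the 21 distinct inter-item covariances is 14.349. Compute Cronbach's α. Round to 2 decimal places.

sum of item variances = 1.543 + 2.214 + 2.843 + 0.760 + 0.799 + 2.256 + 0.501 = 10.916
Sum of distinct covariances = 14.349
σ²_T = sum of item variances + 2·Σcov = 10.916 + 2 × 14.349 = 39.614
α = (7/6)·(1 − 10.916/39.614) = 0.85

Cronbach's α = 0.85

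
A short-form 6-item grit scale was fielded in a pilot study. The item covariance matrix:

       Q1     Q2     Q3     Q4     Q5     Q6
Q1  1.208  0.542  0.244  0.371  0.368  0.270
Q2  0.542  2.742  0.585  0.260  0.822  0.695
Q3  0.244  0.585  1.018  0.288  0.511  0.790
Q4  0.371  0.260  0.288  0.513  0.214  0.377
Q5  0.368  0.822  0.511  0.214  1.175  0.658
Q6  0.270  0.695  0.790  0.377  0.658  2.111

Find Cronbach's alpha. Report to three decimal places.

α = 0.738

sum of item variances = 1.208 + 2.742 + 1.018 + 0.513 + 1.175 + 2.111 = 8.767
Σ_{i<j} σ_ij = 6.995
Var(T) = 8.767 + 2 × 6.995 = 22.757
α = (k/(k−1))·(1 − sum of item variances/Var(T)) = (6/5)·(1 − 8.767/22.757) = 0.738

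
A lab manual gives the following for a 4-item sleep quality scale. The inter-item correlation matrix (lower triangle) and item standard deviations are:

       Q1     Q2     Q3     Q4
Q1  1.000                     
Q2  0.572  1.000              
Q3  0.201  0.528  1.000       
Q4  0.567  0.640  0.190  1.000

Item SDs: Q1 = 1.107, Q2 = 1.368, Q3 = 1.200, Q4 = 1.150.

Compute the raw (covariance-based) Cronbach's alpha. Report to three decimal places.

Σσ²ᵢ = 1.107² + 1.368² + 1.200² + 1.150² = 5.8594
Covariances σ_ij = r_ij · s_i · s_j:
  σ(Q1,Q2) = 0.572 × 1.107 × 1.368 = 0.8662
  σ(Q1,Q3) = 0.201 × 1.107 × 1.200 = 0.2670
  σ(Q1,Q4) = 0.567 × 1.107 × 1.150 = 0.7218
  σ(Q2,Q3) = 0.528 × 1.368 × 1.200 = 0.8668
  σ(Q2,Q4) = 0.640 × 1.368 × 1.150 = 1.0068
  σ(Q3,Q4) = 0.190 × 1.200 × 1.150 = 0.2622
σ²_T = Σσ²ᵢ + 2·Σσ_ij = 5.8594 + 2 × 3.9908 = 13.8410
α = (4/3)·(1 − 5.8594/13.8410) = 0.769

α = 0.769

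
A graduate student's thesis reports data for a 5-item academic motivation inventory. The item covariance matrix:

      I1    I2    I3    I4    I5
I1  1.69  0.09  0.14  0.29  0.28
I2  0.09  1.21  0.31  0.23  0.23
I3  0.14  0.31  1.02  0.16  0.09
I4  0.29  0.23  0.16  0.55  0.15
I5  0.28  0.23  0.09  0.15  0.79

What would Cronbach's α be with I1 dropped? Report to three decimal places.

Remaining items: I2, I3, I4, I5 (k = 4).
Σσᵢ² = 1.21 + 1.02 + 0.55 + 0.79 = 3.57
total variance = 3.57 + 2 × 1.17 = 5.91
α (item deleted) = (4/3)·(1 − 3.57/5.91) = 0.528

α = 0.528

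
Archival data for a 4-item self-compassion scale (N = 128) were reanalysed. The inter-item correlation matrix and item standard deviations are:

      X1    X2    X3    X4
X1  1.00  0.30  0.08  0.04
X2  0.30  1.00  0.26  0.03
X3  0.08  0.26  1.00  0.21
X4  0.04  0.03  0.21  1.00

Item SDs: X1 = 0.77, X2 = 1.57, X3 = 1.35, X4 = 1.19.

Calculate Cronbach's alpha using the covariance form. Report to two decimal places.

Σσ²ᵢ = 0.77² + 1.57² + 1.35² + 1.19² = 6.2964
Covariances σ_ij = r_ij · s_i · s_j:
  σ(X1,X2) = 0.30 × 0.77 × 1.57 = 0.3627
  σ(X1,X3) = 0.08 × 0.77 × 1.35 = 0.0832
  σ(X1,X4) = 0.04 × 0.77 × 1.19 = 0.0367
  σ(X2,X3) = 0.26 × 1.57 × 1.35 = 0.5511
  σ(X2,X4) = 0.03 × 1.57 × 1.19 = 0.0560
  σ(X3,X4) = 0.21 × 1.35 × 1.19 = 0.3374
σ²_T = Σσ²ᵢ + 2·Σσ_ij = 6.2964 + 2 × 1.4271 = 9.1506
α = (4/3)·(1 − 6.2964/9.1506) = 0.42

α = 0.42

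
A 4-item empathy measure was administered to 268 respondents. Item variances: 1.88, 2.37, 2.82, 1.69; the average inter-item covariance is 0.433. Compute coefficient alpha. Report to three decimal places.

Σσᵢ² = 1.88 + 2.37 + 2.82 + 1.69 = 8.76
Sum of the 6 distinct covariances = 6 × 0.433 = 2.598
σ²_total = Σσᵢ² + 2·Σcov = 8.76 + 2 × 2.598 = 13.956
α = (4/3)·(1 − 8.76/13.956) = 0.496

coefficient alpha = 0.496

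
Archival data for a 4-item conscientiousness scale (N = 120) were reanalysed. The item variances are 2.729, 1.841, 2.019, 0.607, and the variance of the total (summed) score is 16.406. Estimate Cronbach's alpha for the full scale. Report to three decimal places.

ΣVar(i) = 2.729 + 1.841 + 2.019 + 0.607 = 7.196
α = (k/(k−1))·(1 − ΣVar(i)/total variance) = (4/3)·(1 − 7.196/16.406) = 0.749

Cronbach's alpha = 0.749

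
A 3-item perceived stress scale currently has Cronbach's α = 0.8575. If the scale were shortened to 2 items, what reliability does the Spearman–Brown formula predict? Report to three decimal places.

predicted reliability = 0.800

Length factor m = 2/3 = 0.6667
α' = m·α / (1 − (1−m)·α)
   = 2/3 × 0.8575 / (1 − (1 − 2/3) × 0.8575)
   = 0.5717 / 0.7142 = 0.800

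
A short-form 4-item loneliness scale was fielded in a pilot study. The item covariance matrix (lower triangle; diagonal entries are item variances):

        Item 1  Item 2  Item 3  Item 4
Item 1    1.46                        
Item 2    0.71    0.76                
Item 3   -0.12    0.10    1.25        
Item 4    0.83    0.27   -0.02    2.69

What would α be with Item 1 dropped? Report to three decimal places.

Remaining items: Item 2, Item 3, Item 4 (k = 3).
sum of item variances = 0.76 + 1.25 + 2.69 = 4.70
σ²_total = 4.70 + 2 × 0.35 = 5.40
α (item deleted) = (3/2)·(1 − 4.70/5.40) = 0.194

α = 0.194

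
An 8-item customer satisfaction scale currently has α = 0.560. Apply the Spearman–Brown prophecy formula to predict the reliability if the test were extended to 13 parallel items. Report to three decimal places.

Length factor m = 13/8 = 1.6250
α' = m·α / (1 + (m−1)·α)
   = 13/8 × 0.560 / (1 + (13/8 − 1) × 0.560)
   = 0.9100 / 1.3500 = 0.674

predicted reliability = 0.674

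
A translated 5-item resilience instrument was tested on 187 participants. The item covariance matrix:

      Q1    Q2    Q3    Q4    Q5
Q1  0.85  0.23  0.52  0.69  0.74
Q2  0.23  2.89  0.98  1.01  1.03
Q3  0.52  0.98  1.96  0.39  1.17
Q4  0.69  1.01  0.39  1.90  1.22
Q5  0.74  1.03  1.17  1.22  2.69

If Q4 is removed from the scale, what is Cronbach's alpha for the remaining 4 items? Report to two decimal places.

Remaining items: Q1, Q2, Q3, Q5 (k = 4).
ΣVar(i) = 0.85 + 2.89 + 1.96 + 2.69 = 8.39
σ²_T = 8.39 + 2 × 4.67 = 17.73
α (item deleted) = (4/3)·(1 − 8.39/17.73) = 0.70

Cronbach's alpha = 0.70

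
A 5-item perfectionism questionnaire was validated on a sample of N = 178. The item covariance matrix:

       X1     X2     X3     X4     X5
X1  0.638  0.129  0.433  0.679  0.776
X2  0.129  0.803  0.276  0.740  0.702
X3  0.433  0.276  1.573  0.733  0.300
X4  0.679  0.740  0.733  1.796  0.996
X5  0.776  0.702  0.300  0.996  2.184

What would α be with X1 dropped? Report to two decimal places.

Remaining items: X2, X3, X4, X5 (k = 4).
Σσ²ᵢ = 0.803 + 1.573 + 1.796 + 2.184 = 6.356
σ²_T = 6.356 + 2 × 3.747 = 13.850
α (item deleted) = (4/3)·(1 − 6.356/13.850) = 0.72

α = 0.72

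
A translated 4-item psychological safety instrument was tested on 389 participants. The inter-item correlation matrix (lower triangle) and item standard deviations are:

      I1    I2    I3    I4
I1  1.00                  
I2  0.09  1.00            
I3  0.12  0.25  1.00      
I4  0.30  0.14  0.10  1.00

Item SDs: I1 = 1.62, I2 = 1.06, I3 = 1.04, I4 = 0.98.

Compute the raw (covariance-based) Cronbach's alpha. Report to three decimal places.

Cronbach's alpha = 0.425

Σσ²ᵢ = 1.62² + 1.06² + 1.04² + 0.98² = 5.7900
Covariances σ_ij = r_ij · s_i · s_j:
  σ(I1,I2) = 0.09 × 1.62 × 1.06 = 0.1545
  σ(I1,I3) = 0.12 × 1.62 × 1.04 = 0.2022
  σ(I1,I4) = 0.30 × 1.62 × 0.98 = 0.4763
  σ(I2,I3) = 0.25 × 1.06 × 1.04 = 0.2756
  σ(I2,I4) = 0.14 × 1.06 × 0.98 = 0.1454
  σ(I3,I4) = 0.10 × 1.04 × 0.98 = 0.1019
σ²_T = Σσ²ᵢ + 2·Σσ_ij = 5.7900 + 2 × 1.3559 = 8.5018
α = (4/3)·(1 − 5.7900/8.5018) = 0.425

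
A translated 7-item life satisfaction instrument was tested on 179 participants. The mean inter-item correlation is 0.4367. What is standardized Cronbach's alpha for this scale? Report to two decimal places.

Standardized α = k·r̄ / (1 + (k−1)·r̄) = 7 × 0.4367 / (1 + 6 × 0.4367)
  = 3.0569 / 3.6202 = 0.84

standardized Cronbach's alpha = 0.84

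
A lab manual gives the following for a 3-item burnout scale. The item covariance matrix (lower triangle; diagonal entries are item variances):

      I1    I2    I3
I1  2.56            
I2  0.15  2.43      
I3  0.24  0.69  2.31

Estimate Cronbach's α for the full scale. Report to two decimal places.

Σσᵢ² = 2.56 + 2.43 + 2.31 = 7.30
Σ_{i<j} σ_ij = 1.08
Var(T) = 7.30 + 2 × 1.08 = 9.46
α = (k/(k−1))·(1 − Σσᵢ²/Var(T)) = (3/2)·(1 − 7.30/9.46) = 0.34

α = 0.34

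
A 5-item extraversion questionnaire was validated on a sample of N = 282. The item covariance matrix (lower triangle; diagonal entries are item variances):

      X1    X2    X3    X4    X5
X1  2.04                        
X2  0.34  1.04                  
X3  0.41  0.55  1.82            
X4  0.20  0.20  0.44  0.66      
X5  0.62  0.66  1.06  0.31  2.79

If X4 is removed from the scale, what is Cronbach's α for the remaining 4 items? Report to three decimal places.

Remaining items: X1, X2, X3, X5 (k = 4).
Σσᵢ² = 2.04 + 1.04 + 1.82 + 2.79 = 7.69
total variance = 7.69 + 2 × 3.64 = 14.97
α (item deleted) = (4/3)·(1 − 7.69/14.97) = 0.648

α = 0.648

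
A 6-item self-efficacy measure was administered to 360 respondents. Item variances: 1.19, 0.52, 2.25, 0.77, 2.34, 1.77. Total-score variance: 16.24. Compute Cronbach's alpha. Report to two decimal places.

Σσ²ᵢ = 1.19 + 0.52 + 2.25 + 0.77 + 2.34 + 1.77 = 8.84
α = (k/(k−1))·(1 − Σσ²ᵢ/Var(T)) = (6/5)·(1 − 8.84/16.24) = 0.55

Cronbach's alpha = 0.55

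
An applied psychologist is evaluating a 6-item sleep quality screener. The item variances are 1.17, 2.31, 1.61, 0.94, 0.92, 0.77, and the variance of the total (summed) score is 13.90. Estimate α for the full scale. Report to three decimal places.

ΣVar(i) = 1.17 + 2.31 + 1.61 + 0.94 + 0.92 + 0.77 = 7.72
α = (k/(k−1))·(1 − ΣVar(i)/Var(T)) = (6/5)·(1 − 7.72/13.90) = 0.534

α = 0.534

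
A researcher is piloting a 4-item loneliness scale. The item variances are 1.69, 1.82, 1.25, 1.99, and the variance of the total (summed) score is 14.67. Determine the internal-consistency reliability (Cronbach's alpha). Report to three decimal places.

Σσ²ᵢ = 1.69 + 1.82 + 1.25 + 1.99 = 6.75
α = (k/(k−1))·(1 − Σσ²ᵢ/σ²_total) = (4/3)·(1 − 6.75/14.67) = 0.720

α = 0.720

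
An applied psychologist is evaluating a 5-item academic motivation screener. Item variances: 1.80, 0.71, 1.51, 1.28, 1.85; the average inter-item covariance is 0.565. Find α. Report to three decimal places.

Σσᵢ² = 1.80 + 0.71 + 1.51 + 1.28 + 1.85 = 7.15
Sum of the 10 distinct covariances = 10 × 0.565 = 5.650
Var(T) = Σσᵢ² + 2·Σcov = 7.15 + 2 × 5.650 = 18.450
α = (5/4)·(1 − 7.15/18.450) = 0.766

α = 0.766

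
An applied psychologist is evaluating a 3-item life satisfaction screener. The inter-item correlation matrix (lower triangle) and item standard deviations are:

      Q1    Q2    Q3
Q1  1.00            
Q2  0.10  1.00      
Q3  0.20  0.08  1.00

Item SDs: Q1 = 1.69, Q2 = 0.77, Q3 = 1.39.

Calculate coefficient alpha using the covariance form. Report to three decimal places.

α = 0.305

Σσ²ᵢ = 1.69² + 0.77² + 1.39² = 5.3811
Covariances σ_ij = r_ij · s_i · s_j:
  σ(Q1,Q2) = 0.10 × 1.69 × 0.77 = 0.1301
  σ(Q1,Q3) = 0.20 × 1.69 × 1.39 = 0.4698
  σ(Q2,Q3) = 0.08 × 0.77 × 1.39 = 0.0856
σ²_T = Σσ²ᵢ + 2·Σσ_ij = 5.3811 + 2 × 0.6855 = 6.7521
α = (3/2)·(1 − 5.3811/6.7521) = 0.305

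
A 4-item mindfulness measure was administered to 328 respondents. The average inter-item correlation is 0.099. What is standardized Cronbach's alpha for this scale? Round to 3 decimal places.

Standardized α = k·r̄ / (1 + (k−1)·r̄) = 4 × 0.099 / (1 + 3 × 0.099)
  = 0.3960 / 1.2970 = 0.305

α = 0.305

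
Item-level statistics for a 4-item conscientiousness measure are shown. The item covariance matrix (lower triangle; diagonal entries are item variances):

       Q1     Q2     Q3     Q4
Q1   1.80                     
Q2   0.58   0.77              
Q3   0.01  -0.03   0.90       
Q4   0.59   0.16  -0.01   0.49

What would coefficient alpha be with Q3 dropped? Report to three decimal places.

Remaining items: Q1, Q2, Q4 (k = 3).
Σσ²ᵢ = 1.80 + 0.77 + 0.49 = 3.06
total variance = 3.06 + 2 × 1.33 = 5.72
α (item deleted) = (3/2)·(1 − 3.06/5.72) = 0.698

coefficient alpha = 0.698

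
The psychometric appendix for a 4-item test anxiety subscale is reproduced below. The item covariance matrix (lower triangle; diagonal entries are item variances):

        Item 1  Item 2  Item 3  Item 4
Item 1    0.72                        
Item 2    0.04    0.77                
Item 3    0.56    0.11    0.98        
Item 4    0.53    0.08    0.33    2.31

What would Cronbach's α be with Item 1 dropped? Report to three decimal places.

Remaining items: Item 2, Item 3, Item 4 (k = 3).
Σσ²ᵢ = 0.77 + 0.98 + 2.31 = 4.06
σ²_T = 4.06 + 2 × 0.52 = 5.10
α (item deleted) = (3/2)·(1 − 4.06/5.10) = 0.306

Cronbach's α = 0.306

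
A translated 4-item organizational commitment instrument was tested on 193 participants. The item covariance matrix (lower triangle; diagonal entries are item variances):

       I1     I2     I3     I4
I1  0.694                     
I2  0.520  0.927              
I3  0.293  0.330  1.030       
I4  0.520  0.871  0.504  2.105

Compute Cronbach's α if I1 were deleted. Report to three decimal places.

Cronbach's α = 0.685

Remaining items: I2, I3, I4 (k = 3).
Σσ²ᵢ = 0.927 + 1.030 + 2.105 = 4.062
σ²_total = 4.062 + 2 × 1.705 = 7.472
α (item deleted) = (3/2)·(1 − 4.062/7.472) = 0.685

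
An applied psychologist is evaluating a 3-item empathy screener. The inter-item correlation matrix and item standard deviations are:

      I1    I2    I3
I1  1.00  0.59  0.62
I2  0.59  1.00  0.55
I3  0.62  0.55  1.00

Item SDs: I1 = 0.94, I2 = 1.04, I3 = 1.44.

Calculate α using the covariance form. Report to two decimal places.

Σσ²ᵢ = 0.94² + 1.04² + 1.44² = 4.0388
Covariances σ_ij = r_ij · s_i · s_j:
  σ(I1,I2) = 0.59 × 0.94 × 1.04 = 0.5768
  σ(I1,I3) = 0.62 × 0.94 × 1.44 = 0.8392
  σ(I2,I3) = 0.55 × 1.04 × 1.44 = 0.8237
σ²_T = Σσ²ᵢ + 2·Σσ_ij = 4.0388 + 2 × 2.2397 = 8.5182
α = (3/2)·(1 − 4.0388/8.5182) = 0.79

α = 0.79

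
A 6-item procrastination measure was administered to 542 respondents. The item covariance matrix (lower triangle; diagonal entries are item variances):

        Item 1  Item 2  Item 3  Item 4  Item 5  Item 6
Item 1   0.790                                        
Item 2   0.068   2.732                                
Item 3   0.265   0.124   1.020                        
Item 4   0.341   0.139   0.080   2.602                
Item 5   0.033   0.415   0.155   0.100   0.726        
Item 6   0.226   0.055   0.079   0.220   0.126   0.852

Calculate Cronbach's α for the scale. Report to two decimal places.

Cronbach's α = 0.43

Σσ²ᵢ = 0.790 + 2.732 + 1.020 + 2.602 + 0.726 + 0.852 = 8.722
Sum of the distinct covariances = 2.426
σ²_T = 8.722 + 2 × 2.426 = 13.574
α = (k/(k−1))·(1 − Σσ²ᵢ/σ²_T) = (6/5)·(1 − 8.722/13.574) = 0.43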